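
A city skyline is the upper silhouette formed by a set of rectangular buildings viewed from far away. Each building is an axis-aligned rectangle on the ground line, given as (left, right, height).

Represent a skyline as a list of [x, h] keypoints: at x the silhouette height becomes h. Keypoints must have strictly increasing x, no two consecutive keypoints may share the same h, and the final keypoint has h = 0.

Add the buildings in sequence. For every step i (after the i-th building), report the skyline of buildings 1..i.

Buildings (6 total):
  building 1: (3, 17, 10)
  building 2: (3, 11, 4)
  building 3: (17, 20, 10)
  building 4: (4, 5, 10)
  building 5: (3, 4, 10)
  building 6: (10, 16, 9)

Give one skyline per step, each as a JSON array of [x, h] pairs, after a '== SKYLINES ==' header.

== SKYLINES ==
[[3,10],[17,0]]
[[3,10],[17,0]]
[[3,10],[20,0]]
[[3,10],[20,0]]
[[3,10],[20,0]]
[[3,10],[20,0]]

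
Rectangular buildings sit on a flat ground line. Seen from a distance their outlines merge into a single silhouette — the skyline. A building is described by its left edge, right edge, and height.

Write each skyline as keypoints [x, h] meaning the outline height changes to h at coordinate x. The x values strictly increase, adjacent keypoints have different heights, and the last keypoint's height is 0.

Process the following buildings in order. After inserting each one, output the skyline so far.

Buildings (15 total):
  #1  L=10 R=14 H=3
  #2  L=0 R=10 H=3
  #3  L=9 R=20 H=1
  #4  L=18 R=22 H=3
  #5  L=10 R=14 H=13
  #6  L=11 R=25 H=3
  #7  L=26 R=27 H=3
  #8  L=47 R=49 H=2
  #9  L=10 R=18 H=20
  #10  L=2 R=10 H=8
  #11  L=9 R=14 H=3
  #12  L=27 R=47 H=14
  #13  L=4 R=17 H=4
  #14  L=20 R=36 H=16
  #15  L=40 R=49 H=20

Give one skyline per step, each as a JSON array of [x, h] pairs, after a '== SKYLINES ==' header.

== SKYLINES ==
[[10,3],[14,0]]
[[0,3],[14,0]]
[[0,3],[14,1],[20,0]]
[[0,3],[14,1],[18,3],[22,0]]
[[0,3],[10,13],[14,1],[18,3],[22,0]]
[[0,3],[10,13],[14,3],[25,0]]
[[0,3],[10,13],[14,3],[25,0],[26,3],[27,0]]
[[0,3],[10,13],[14,3],[25,0],[26,3],[27,0],[47,2],[49,0]]
[[0,3],[10,20],[18,3],[25,0],[26,3],[27,0],[47,2],[49,0]]
[[0,3],[2,8],[10,20],[18,3],[25,0],[26,3],[27,0],[47,2],[49,0]]
[[0,3],[2,8],[10,20],[18,3],[25,0],[26,3],[27,0],[47,2],[49,0]]
[[0,3],[2,8],[10,20],[18,3],[25,0],[26,3],[27,14],[47,2],[49,0]]
[[0,3],[2,8],[10,20],[18,3],[25,0],[26,3],[27,14],[47,2],[49,0]]
[[0,3],[2,8],[10,20],[18,3],[20,16],[36,14],[47,2],[49,0]]
[[0,3],[2,8],[10,20],[18,3],[20,16],[36,14],[40,20],[49,0]]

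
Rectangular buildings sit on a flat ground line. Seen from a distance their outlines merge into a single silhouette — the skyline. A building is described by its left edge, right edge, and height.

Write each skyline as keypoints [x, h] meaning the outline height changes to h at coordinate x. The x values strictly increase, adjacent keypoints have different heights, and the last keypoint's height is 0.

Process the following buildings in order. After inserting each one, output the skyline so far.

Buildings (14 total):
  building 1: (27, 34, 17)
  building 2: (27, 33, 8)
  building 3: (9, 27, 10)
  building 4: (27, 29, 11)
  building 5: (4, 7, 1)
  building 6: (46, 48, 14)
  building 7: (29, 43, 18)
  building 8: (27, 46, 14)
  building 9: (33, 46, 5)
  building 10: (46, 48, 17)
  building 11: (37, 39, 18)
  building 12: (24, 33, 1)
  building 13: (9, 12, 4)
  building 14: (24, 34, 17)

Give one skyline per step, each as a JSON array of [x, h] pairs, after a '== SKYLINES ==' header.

== SKYLINES ==
[[27,17],[34,0]]
[[27,17],[34,0]]
[[9,10],[27,17],[34,0]]
[[9,10],[27,17],[34,0]]
[[4,1],[7,0],[9,10],[27,17],[34,0]]
[[4,1],[7,0],[9,10],[27,17],[34,0],[46,14],[48,0]]
[[4,1],[7,0],[9,10],[27,17],[29,18],[43,0],[46,14],[48,0]]
[[4,1],[7,0],[9,10],[27,17],[29,18],[43,14],[48,0]]
[[4,1],[7,0],[9,10],[27,17],[29,18],[43,14],[48,0]]
[[4,1],[7,0],[9,10],[27,17],[29,18],[43,14],[46,17],[48,0]]
[[4,1],[7,0],[9,10],[27,17],[29,18],[43,14],[46,17],[48,0]]
[[4,1],[7,0],[9,10],[27,17],[29,18],[43,14],[46,17],[48,0]]
[[4,1],[7,0],[9,10],[27,17],[29,18],[43,14],[46,17],[48,0]]
[[4,1],[7,0],[9,10],[24,17],[29,18],[43,14],[46,17],[48,0]]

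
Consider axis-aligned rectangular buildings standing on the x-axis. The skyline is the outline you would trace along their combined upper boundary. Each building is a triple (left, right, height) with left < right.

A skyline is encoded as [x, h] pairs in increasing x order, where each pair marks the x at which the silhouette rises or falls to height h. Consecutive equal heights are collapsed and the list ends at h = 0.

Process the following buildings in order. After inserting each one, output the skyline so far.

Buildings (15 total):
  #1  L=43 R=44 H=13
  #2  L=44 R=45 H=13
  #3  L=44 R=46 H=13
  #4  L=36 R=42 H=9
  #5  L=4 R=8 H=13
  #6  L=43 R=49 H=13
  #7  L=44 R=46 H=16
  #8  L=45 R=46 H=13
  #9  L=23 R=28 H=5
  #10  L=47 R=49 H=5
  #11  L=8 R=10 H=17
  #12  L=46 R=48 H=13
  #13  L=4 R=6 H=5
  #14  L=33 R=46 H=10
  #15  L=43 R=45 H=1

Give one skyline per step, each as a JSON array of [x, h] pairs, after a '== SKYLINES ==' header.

== SKYLINES ==
[[43,13],[44,0]]
[[43,13],[45,0]]
[[43,13],[46,0]]
[[36,9],[42,0],[43,13],[46,0]]
[[4,13],[8,0],[36,9],[42,0],[43,13],[46,0]]
[[4,13],[8,0],[36,9],[42,0],[43,13],[49,0]]
[[4,13],[8,0],[36,9],[42,0],[43,13],[44,16],[46,13],[49,0]]
[[4,13],[8,0],[36,9],[42,0],[43,13],[44,16],[46,13],[49,0]]
[[4,13],[8,0],[23,5],[28,0],[36,9],[42,0],[43,13],[44,16],[46,13],[49,0]]
[[4,13],[8,0],[23,5],[28,0],[36,9],[42,0],[43,13],[44,16],[46,13],[49,0]]
[[4,13],[8,17],[10,0],[23,5],[28,0],[36,9],[42,0],[43,13],[44,16],[46,13],[49,0]]
[[4,13],[8,17],[10,0],[23,5],[28,0],[36,9],[42,0],[43,13],[44,16],[46,13],[49,0]]
[[4,13],[8,17],[10,0],[23,5],[28,0],[36,9],[42,0],[43,13],[44,16],[46,13],[49,0]]
[[4,13],[8,17],[10,0],[23,5],[28,0],[33,10],[43,13],[44,16],[46,13],[49,0]]
[[4,13],[8,17],[10,0],[23,5],[28,0],[33,10],[43,13],[44,16],[46,13],[49,0]]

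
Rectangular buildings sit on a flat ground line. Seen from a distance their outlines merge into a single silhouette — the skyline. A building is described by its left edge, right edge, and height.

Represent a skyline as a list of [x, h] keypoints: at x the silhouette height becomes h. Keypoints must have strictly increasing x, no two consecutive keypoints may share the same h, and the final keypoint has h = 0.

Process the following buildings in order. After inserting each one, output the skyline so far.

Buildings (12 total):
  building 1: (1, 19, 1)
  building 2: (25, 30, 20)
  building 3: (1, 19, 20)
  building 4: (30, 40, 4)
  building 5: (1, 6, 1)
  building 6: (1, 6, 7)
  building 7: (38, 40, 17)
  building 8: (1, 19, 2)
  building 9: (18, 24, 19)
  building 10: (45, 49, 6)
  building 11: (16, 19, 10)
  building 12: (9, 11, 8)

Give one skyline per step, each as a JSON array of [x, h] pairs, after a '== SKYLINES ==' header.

== SKYLINES ==
[[1,1],[19,0]]
[[1,1],[19,0],[25,20],[30,0]]
[[1,20],[19,0],[25,20],[30,0]]
[[1,20],[19,0],[25,20],[30,4],[40,0]]
[[1,20],[19,0],[25,20],[30,4],[40,0]]
[[1,20],[19,0],[25,20],[30,4],[40,0]]
[[1,20],[19,0],[25,20],[30,4],[38,17],[40,0]]
[[1,20],[19,0],[25,20],[30,4],[38,17],[40,0]]
[[1,20],[19,19],[24,0],[25,20],[30,4],[38,17],[40,0]]
[[1,20],[19,19],[24,0],[25,20],[30,4],[38,17],[40,0],[45,6],[49,0]]
[[1,20],[19,19],[24,0],[25,20],[30,4],[38,17],[40,0],[45,6],[49,0]]
[[1,20],[19,19],[24,0],[25,20],[30,4],[38,17],[40,0],[45,6],[49,0]]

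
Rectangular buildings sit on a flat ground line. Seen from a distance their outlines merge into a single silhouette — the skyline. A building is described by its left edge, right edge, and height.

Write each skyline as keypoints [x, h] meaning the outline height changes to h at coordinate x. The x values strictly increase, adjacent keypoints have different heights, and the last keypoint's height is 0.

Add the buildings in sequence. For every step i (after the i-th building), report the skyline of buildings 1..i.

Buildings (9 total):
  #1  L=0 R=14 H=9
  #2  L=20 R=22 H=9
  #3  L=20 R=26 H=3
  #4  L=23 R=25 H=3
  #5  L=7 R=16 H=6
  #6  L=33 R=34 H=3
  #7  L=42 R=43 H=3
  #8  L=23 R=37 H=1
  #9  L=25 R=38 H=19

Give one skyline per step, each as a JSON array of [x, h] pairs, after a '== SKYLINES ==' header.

== SKYLINES ==
[[0,9],[14,0]]
[[0,9],[14,0],[20,9],[22,0]]
[[0,9],[14,0],[20,9],[22,3],[26,0]]
[[0,9],[14,0],[20,9],[22,3],[26,0]]
[[0,9],[14,6],[16,0],[20,9],[22,3],[26,0]]
[[0,9],[14,6],[16,0],[20,9],[22,3],[26,0],[33,3],[34,0]]
[[0,9],[14,6],[16,0],[20,9],[22,3],[26,0],[33,3],[34,0],[42,3],[43,0]]
[[0,9],[14,6],[16,0],[20,9],[22,3],[26,1],[33,3],[34,1],[37,0],[42,3],[43,0]]
[[0,9],[14,6],[16,0],[20,9],[22,3],[25,19],[38,0],[42,3],[43,0]]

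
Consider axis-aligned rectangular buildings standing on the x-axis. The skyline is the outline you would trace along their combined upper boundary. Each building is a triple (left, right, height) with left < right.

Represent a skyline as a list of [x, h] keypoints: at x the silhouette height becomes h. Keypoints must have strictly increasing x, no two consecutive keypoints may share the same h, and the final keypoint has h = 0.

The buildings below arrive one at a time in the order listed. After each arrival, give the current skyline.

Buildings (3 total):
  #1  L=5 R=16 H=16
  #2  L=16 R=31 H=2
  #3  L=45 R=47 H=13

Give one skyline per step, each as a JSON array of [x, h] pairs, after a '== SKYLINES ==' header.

== SKYLINES ==
[[5,16],[16,0]]
[[5,16],[16,2],[31,0]]
[[5,16],[16,2],[31,0],[45,13],[47,0]]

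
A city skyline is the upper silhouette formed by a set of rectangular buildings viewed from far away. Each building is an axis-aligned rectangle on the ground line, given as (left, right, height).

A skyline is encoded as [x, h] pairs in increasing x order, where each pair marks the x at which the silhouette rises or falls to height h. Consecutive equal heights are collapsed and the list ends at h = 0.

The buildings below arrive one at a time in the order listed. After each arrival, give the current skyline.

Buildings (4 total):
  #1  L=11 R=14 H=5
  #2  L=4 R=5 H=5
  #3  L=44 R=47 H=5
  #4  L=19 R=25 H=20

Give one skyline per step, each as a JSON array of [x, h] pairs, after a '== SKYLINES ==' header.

== SKYLINES ==
[[11,5],[14,0]]
[[4,5],[5,0],[11,5],[14,0]]
[[4,5],[5,0],[11,5],[14,0],[44,5],[47,0]]
[[4,5],[5,0],[11,5],[14,0],[19,20],[25,0],[44,5],[47,0]]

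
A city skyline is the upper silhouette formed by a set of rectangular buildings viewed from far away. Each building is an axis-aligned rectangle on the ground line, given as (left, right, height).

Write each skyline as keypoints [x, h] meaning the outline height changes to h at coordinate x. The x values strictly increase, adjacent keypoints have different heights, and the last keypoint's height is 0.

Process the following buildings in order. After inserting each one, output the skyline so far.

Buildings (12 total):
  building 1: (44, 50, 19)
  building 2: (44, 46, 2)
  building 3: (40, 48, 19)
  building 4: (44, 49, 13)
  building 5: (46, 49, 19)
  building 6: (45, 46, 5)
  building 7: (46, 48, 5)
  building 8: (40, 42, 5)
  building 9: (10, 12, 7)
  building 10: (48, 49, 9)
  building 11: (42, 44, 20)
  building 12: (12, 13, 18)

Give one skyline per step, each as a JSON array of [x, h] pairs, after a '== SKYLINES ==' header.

== SKYLINES ==
[[44,19],[50,0]]
[[44,19],[50,0]]
[[40,19],[50,0]]
[[40,19],[50,0]]
[[40,19],[50,0]]
[[40,19],[50,0]]
[[40,19],[50,0]]
[[40,19],[50,0]]
[[10,7],[12,0],[40,19],[50,0]]
[[10,7],[12,0],[40,19],[50,0]]
[[10,7],[12,0],[40,19],[42,20],[44,19],[50,0]]
[[10,7],[12,18],[13,0],[40,19],[42,20],[44,19],[50,0]]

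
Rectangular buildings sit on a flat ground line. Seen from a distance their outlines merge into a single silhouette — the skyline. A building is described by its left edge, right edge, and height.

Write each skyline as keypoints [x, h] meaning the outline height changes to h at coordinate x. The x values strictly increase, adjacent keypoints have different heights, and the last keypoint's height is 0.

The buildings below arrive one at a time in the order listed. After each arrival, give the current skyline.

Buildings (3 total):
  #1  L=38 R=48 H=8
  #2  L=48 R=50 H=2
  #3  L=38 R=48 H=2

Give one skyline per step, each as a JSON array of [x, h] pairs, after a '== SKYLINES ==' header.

== SKYLINES ==
[[38,8],[48,0]]
[[38,8],[48,2],[50,0]]
[[38,8],[48,2],[50,0]]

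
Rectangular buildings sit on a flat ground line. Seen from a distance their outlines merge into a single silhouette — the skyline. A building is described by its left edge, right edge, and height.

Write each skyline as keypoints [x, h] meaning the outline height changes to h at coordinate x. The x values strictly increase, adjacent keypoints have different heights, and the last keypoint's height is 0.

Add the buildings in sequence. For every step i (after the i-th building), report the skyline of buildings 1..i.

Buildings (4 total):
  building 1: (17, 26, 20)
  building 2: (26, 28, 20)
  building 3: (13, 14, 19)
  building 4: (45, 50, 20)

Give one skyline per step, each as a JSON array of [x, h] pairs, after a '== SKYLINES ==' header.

== SKYLINES ==
[[17,20],[26,0]]
[[17,20],[28,0]]
[[13,19],[14,0],[17,20],[28,0]]
[[13,19],[14,0],[17,20],[28,0],[45,20],[50,0]]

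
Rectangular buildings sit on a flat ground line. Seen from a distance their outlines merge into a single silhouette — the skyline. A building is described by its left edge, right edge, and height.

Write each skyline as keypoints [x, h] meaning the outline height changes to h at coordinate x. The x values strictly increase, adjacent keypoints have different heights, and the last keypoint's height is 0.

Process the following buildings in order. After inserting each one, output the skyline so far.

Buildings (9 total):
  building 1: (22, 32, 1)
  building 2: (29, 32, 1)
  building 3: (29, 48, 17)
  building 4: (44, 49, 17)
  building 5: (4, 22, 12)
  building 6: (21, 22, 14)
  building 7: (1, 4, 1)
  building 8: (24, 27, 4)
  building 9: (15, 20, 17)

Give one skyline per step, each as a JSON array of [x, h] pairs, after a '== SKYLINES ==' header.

== SKYLINES ==
[[22,1],[32,0]]
[[22,1],[32,0]]
[[22,1],[29,17],[48,0]]
[[22,1],[29,17],[49,0]]
[[4,12],[22,1],[29,17],[49,0]]
[[4,12],[21,14],[22,1],[29,17],[49,0]]
[[1,1],[4,12],[21,14],[22,1],[29,17],[49,0]]
[[1,1],[4,12],[21,14],[22,1],[24,4],[27,1],[29,17],[49,0]]
[[1,1],[4,12],[15,17],[20,12],[21,14],[22,1],[24,4],[27,1],[29,17],[49,0]]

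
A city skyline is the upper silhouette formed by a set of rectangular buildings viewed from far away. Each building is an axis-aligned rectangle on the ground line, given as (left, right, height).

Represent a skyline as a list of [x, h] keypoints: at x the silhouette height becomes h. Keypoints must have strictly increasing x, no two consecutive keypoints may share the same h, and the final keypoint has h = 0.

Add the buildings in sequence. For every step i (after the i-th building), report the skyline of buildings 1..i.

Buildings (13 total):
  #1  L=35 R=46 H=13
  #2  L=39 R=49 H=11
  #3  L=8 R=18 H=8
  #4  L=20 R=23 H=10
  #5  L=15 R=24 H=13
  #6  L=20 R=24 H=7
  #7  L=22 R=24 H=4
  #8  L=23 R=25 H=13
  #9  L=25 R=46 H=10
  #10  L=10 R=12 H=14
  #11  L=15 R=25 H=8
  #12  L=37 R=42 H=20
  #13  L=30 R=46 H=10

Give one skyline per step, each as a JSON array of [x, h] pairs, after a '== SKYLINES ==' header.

== SKYLINES ==
[[35,13],[46,0]]
[[35,13],[46,11],[49,0]]
[[8,8],[18,0],[35,13],[46,11],[49,0]]
[[8,8],[18,0],[20,10],[23,0],[35,13],[46,11],[49,0]]
[[8,8],[15,13],[24,0],[35,13],[46,11],[49,0]]
[[8,8],[15,13],[24,0],[35,13],[46,11],[49,0]]
[[8,8],[15,13],[24,0],[35,13],[46,11],[49,0]]
[[8,8],[15,13],[25,0],[35,13],[46,11],[49,0]]
[[8,8],[15,13],[25,10],[35,13],[46,11],[49,0]]
[[8,8],[10,14],[12,8],[15,13],[25,10],[35,13],[46,11],[49,0]]
[[8,8],[10,14],[12,8],[15,13],[25,10],[35,13],[46,11],[49,0]]
[[8,8],[10,14],[12,8],[15,13],[25,10],[35,13],[37,20],[42,13],[46,11],[49,0]]
[[8,8],[10,14],[12,8],[15,13],[25,10],[35,13],[37,20],[42,13],[46,11],[49,0]]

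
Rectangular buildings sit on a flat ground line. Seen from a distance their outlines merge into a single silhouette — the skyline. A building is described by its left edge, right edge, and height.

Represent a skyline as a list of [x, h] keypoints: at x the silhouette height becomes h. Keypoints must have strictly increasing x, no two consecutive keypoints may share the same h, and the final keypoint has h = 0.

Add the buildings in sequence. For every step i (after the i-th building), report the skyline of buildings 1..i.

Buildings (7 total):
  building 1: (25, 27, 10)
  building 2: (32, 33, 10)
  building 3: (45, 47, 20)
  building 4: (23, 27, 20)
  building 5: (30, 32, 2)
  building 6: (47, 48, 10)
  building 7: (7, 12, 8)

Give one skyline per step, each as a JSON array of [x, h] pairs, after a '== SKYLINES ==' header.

== SKYLINES ==
[[25,10],[27,0]]
[[25,10],[27,0],[32,10],[33,0]]
[[25,10],[27,0],[32,10],[33,0],[45,20],[47,0]]
[[23,20],[27,0],[32,10],[33,0],[45,20],[47,0]]
[[23,20],[27,0],[30,2],[32,10],[33,0],[45,20],[47,0]]
[[23,20],[27,0],[30,2],[32,10],[33,0],[45,20],[47,10],[48,0]]
[[7,8],[12,0],[23,20],[27,0],[30,2],[32,10],[33,0],[45,20],[47,10],[48,0]]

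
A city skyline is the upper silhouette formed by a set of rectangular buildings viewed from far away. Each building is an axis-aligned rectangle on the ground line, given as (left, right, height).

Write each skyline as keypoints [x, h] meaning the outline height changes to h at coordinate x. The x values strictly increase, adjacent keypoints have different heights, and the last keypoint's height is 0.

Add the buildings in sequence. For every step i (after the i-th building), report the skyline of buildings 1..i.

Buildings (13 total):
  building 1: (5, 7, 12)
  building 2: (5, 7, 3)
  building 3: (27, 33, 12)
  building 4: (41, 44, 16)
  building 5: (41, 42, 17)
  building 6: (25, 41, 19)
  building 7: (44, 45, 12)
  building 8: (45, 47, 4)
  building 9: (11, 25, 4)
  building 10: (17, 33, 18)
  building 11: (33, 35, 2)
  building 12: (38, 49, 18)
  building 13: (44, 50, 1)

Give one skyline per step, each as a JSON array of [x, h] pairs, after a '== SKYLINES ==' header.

== SKYLINES ==
[[5,12],[7,0]]
[[5,12],[7,0]]
[[5,12],[7,0],[27,12],[33,0]]
[[5,12],[7,0],[27,12],[33,0],[41,16],[44,0]]
[[5,12],[7,0],[27,12],[33,0],[41,17],[42,16],[44,0]]
[[5,12],[7,0],[25,19],[41,17],[42,16],[44,0]]
[[5,12],[7,0],[25,19],[41,17],[42,16],[44,12],[45,0]]
[[5,12],[7,0],[25,19],[41,17],[42,16],[44,12],[45,4],[47,0]]
[[5,12],[7,0],[11,4],[25,19],[41,17],[42,16],[44,12],[45,4],[47,0]]
[[5,12],[7,0],[11,4],[17,18],[25,19],[41,17],[42,16],[44,12],[45,4],[47,0]]
[[5,12],[7,0],[11,4],[17,18],[25,19],[41,17],[42,16],[44,12],[45,4],[47,0]]
[[5,12],[7,0],[11,4],[17,18],[25,19],[41,18],[49,0]]
[[5,12],[7,0],[11,4],[17,18],[25,19],[41,18],[49,1],[50,0]]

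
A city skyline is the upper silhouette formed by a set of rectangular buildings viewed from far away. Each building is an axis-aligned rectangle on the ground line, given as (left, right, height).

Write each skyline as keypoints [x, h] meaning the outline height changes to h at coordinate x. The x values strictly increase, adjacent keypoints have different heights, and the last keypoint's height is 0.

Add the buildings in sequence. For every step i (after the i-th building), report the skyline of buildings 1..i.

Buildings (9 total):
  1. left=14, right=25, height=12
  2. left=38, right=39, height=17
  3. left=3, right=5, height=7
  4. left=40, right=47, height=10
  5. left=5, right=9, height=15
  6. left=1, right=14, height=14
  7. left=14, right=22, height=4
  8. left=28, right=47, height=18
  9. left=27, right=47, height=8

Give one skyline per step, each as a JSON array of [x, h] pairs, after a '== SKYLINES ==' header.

== SKYLINES ==
[[14,12],[25,0]]
[[14,12],[25,0],[38,17],[39,0]]
[[3,7],[5,0],[14,12],[25,0],[38,17],[39,0]]
[[3,7],[5,0],[14,12],[25,0],[38,17],[39,0],[40,10],[47,0]]
[[3,7],[5,15],[9,0],[14,12],[25,0],[38,17],[39,0],[40,10],[47,0]]
[[1,14],[5,15],[9,14],[14,12],[25,0],[38,17],[39,0],[40,10],[47,0]]
[[1,14],[5,15],[9,14],[14,12],[25,0],[38,17],[39,0],[40,10],[47,0]]
[[1,14],[5,15],[9,14],[14,12],[25,0],[28,18],[47,0]]
[[1,14],[5,15],[9,14],[14,12],[25,0],[27,8],[28,18],[47,0]]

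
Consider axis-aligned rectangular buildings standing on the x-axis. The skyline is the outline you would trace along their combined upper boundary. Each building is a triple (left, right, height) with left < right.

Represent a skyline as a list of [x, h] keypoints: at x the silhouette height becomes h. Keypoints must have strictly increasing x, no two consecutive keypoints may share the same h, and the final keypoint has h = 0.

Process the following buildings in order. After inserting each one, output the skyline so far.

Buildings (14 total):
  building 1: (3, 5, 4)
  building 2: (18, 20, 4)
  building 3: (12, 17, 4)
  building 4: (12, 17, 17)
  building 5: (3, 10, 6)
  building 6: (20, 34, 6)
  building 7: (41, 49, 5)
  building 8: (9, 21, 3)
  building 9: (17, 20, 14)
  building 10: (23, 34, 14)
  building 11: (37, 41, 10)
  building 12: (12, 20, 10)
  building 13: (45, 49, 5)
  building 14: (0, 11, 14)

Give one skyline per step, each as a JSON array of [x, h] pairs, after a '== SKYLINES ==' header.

== SKYLINES ==
[[3,4],[5,0]]
[[3,4],[5,0],[18,4],[20,0]]
[[3,4],[5,0],[12,4],[17,0],[18,4],[20,0]]
[[3,4],[5,0],[12,17],[17,0],[18,4],[20,0]]
[[3,6],[10,0],[12,17],[17,0],[18,4],[20,0]]
[[3,6],[10,0],[12,17],[17,0],[18,4],[20,6],[34,0]]
[[3,6],[10,0],[12,17],[17,0],[18,4],[20,6],[34,0],[41,5],[49,0]]
[[3,6],[10,3],[12,17],[17,3],[18,4],[20,6],[34,0],[41,5],[49,0]]
[[3,6],[10,3],[12,17],[17,14],[20,6],[34,0],[41,5],[49,0]]
[[3,6],[10,3],[12,17],[17,14],[20,6],[23,14],[34,0],[41,5],[49,0]]
[[3,6],[10,3],[12,17],[17,14],[20,6],[23,14],[34,0],[37,10],[41,5],[49,0]]
[[3,6],[10,3],[12,17],[17,14],[20,6],[23,14],[34,0],[37,10],[41,5],[49,0]]
[[3,6],[10,3],[12,17],[17,14],[20,6],[23,14],[34,0],[37,10],[41,5],[49,0]]
[[0,14],[11,3],[12,17],[17,14],[20,6],[23,14],[34,0],[37,10],[41,5],[49,0]]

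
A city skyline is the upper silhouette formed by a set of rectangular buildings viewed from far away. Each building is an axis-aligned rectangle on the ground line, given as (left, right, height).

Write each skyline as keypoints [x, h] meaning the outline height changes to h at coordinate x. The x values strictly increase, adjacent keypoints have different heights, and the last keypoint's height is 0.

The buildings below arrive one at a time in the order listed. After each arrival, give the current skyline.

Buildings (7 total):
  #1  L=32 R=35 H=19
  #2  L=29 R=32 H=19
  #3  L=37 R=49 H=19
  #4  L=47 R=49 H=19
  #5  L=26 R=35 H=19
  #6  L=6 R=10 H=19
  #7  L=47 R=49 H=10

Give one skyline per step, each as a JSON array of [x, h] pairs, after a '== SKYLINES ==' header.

== SKYLINES ==
[[32,19],[35,0]]
[[29,19],[35,0]]
[[29,19],[35,0],[37,19],[49,0]]
[[29,19],[35,0],[37,19],[49,0]]
[[26,19],[35,0],[37,19],[49,0]]
[[6,19],[10,0],[26,19],[35,0],[37,19],[49,0]]
[[6,19],[10,0],[26,19],[35,0],[37,19],[49,0]]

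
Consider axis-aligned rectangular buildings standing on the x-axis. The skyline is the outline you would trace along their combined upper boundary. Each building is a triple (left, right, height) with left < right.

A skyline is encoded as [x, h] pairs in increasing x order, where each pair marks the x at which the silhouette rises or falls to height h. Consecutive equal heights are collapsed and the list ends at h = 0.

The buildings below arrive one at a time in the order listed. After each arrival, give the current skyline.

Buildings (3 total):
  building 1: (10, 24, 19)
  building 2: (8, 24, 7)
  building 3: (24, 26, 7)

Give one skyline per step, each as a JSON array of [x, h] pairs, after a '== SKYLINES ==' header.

== SKYLINES ==
[[10,19],[24,0]]
[[8,7],[10,19],[24,0]]
[[8,7],[10,19],[24,7],[26,0]]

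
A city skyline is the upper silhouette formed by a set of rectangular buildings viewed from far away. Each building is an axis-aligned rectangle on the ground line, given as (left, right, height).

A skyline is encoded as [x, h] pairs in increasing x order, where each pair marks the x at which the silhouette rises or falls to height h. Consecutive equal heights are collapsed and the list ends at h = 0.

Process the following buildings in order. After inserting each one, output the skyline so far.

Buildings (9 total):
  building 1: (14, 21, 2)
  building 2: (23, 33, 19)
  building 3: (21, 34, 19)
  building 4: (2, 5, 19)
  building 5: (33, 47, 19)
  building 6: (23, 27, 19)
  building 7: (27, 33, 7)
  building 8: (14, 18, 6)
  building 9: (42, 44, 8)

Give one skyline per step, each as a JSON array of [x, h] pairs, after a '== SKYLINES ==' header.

== SKYLINES ==
[[14,2],[21,0]]
[[14,2],[21,0],[23,19],[33,0]]
[[14,2],[21,19],[34,0]]
[[2,19],[5,0],[14,2],[21,19],[34,0]]
[[2,19],[5,0],[14,2],[21,19],[47,0]]
[[2,19],[5,0],[14,2],[21,19],[47,0]]
[[2,19],[5,0],[14,2],[21,19],[47,0]]
[[2,19],[5,0],[14,6],[18,2],[21,19],[47,0]]
[[2,19],[5,0],[14,6],[18,2],[21,19],[47,0]]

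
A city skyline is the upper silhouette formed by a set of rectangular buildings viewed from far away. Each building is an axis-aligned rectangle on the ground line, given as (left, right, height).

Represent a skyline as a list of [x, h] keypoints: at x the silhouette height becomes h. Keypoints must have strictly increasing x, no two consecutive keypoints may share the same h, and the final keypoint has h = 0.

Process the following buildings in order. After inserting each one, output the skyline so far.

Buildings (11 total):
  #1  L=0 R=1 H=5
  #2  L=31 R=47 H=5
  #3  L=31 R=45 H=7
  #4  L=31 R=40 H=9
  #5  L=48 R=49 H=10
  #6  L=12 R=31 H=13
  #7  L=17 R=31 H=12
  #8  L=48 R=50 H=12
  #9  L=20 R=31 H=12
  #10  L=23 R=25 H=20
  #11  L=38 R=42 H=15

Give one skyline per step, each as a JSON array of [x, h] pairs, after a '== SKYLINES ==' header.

== SKYLINES ==
[[0,5],[1,0]]
[[0,5],[1,0],[31,5],[47,0]]
[[0,5],[1,0],[31,7],[45,5],[47,0]]
[[0,5],[1,0],[31,9],[40,7],[45,5],[47,0]]
[[0,5],[1,0],[31,9],[40,7],[45,5],[47,0],[48,10],[49,0]]
[[0,5],[1,0],[12,13],[31,9],[40,7],[45,5],[47,0],[48,10],[49,0]]
[[0,5],[1,0],[12,13],[31,9],[40,7],[45,5],[47,0],[48,10],[49,0]]
[[0,5],[1,0],[12,13],[31,9],[40,7],[45,5],[47,0],[48,12],[50,0]]
[[0,5],[1,0],[12,13],[31,9],[40,7],[45,5],[47,0],[48,12],[50,0]]
[[0,5],[1,0],[12,13],[23,20],[25,13],[31,9],[40,7],[45,5],[47,0],[48,12],[50,0]]
[[0,5],[1,0],[12,13],[23,20],[25,13],[31,9],[38,15],[42,7],[45,5],[47,0],[48,12],[50,0]]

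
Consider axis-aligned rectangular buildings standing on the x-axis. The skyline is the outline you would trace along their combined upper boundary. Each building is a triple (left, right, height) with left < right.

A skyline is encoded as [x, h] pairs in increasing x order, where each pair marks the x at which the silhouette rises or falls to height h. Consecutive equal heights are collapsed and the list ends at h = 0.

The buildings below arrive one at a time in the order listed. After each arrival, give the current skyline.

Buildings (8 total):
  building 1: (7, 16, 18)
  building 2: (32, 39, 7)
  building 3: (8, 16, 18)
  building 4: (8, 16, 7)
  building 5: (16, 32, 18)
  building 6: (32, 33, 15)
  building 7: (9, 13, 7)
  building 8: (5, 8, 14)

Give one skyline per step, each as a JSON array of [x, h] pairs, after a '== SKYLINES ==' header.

== SKYLINES ==
[[7,18],[16,0]]
[[7,18],[16,0],[32,7],[39,0]]
[[7,18],[16,0],[32,7],[39,0]]
[[7,18],[16,0],[32,7],[39,0]]
[[7,18],[32,7],[39,0]]
[[7,18],[32,15],[33,7],[39,0]]
[[7,18],[32,15],[33,7],[39,0]]
[[5,14],[7,18],[32,15],[33,7],[39,0]]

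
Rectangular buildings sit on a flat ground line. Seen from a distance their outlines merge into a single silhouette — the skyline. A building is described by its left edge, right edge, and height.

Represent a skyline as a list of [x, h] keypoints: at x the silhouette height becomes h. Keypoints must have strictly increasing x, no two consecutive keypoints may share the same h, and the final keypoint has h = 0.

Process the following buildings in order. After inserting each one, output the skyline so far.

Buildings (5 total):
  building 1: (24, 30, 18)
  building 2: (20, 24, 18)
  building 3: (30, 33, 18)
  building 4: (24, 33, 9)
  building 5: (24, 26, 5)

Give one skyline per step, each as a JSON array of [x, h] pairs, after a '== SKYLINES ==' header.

== SKYLINES ==
[[24,18],[30,0]]
[[20,18],[30,0]]
[[20,18],[33,0]]
[[20,18],[33,0]]
[[20,18],[33,0]]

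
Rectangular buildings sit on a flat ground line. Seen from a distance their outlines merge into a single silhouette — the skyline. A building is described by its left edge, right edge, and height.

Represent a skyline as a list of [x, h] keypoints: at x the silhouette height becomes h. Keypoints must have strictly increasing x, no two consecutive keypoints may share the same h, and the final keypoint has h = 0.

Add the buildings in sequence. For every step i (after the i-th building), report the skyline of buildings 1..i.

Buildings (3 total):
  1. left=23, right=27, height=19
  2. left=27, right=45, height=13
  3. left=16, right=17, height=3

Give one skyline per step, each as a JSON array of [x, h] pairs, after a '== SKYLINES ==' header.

== SKYLINES ==
[[23,19],[27,0]]
[[23,19],[27,13],[45,0]]
[[16,3],[17,0],[23,19],[27,13],[45,0]]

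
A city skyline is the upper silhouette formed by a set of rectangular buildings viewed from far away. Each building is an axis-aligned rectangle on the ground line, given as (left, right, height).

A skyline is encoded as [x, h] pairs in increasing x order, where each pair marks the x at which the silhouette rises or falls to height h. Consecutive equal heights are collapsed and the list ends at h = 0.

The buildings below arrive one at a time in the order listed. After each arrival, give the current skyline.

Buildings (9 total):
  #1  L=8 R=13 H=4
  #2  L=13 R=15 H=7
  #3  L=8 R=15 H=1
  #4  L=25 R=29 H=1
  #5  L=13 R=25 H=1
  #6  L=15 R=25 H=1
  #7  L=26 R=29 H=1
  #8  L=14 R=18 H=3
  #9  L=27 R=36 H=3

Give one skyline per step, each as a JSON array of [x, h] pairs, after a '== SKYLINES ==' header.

== SKYLINES ==
[[8,4],[13,0]]
[[8,4],[13,7],[15,0]]
[[8,4],[13,7],[15,0]]
[[8,4],[13,7],[15,0],[25,1],[29,0]]
[[8,4],[13,7],[15,1],[29,0]]
[[8,4],[13,7],[15,1],[29,0]]
[[8,4],[13,7],[15,1],[29,0]]
[[8,4],[13,7],[15,3],[18,1],[29,0]]
[[8,4],[13,7],[15,3],[18,1],[27,3],[36,0]]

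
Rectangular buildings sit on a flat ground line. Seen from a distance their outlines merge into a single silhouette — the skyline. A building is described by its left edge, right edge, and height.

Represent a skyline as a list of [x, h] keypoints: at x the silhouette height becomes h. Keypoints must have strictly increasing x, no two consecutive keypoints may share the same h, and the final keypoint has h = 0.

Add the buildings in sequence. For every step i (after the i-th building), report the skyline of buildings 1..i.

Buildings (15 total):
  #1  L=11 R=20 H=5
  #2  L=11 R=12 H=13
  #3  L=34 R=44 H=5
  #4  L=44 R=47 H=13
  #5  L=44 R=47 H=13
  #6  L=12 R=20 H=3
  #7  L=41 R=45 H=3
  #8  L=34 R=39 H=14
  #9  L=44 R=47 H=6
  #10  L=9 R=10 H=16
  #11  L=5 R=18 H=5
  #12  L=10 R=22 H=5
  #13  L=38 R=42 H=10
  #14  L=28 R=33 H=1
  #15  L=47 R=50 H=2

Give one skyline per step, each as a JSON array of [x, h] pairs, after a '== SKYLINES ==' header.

== SKYLINES ==
[[11,5],[20,0]]
[[11,13],[12,5],[20,0]]
[[11,13],[12,5],[20,0],[34,5],[44,0]]
[[11,13],[12,5],[20,0],[34,5],[44,13],[47,0]]
[[11,13],[12,5],[20,0],[34,5],[44,13],[47,0]]
[[11,13],[12,5],[20,0],[34,5],[44,13],[47,0]]
[[11,13],[12,5],[20,0],[34,5],[44,13],[47,0]]
[[11,13],[12,5],[20,0],[34,14],[39,5],[44,13],[47,0]]
[[11,13],[12,5],[20,0],[34,14],[39,5],[44,13],[47,0]]
[[9,16],[10,0],[11,13],[12,5],[20,0],[34,14],[39,5],[44,13],[47,0]]
[[5,5],[9,16],[10,5],[11,13],[12,5],[20,0],[34,14],[39,5],[44,13],[47,0]]
[[5,5],[9,16],[10,5],[11,13],[12,5],[22,0],[34,14],[39,5],[44,13],[47,0]]
[[5,5],[9,16],[10,5],[11,13],[12,5],[22,0],[34,14],[39,10],[42,5],[44,13],[47,0]]
[[5,5],[9,16],[10,5],[11,13],[12,5],[22,0],[28,1],[33,0],[34,14],[39,10],[42,5],[44,13],[47,0]]
[[5,5],[9,16],[10,5],[11,13],[12,5],[22,0],[28,1],[33,0],[34,14],[39,10],[42,5],[44,13],[47,2],[50,0]]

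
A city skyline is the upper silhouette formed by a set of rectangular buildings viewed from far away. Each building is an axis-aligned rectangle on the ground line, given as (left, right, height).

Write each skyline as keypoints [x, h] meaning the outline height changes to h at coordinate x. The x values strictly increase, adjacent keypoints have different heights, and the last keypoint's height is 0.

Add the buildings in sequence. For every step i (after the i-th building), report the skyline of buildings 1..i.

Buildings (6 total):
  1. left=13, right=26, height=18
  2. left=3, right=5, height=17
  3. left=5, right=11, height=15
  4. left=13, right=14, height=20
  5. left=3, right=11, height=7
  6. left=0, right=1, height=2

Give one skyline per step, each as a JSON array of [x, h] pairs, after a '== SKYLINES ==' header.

== SKYLINES ==
[[13,18],[26,0]]
[[3,17],[5,0],[13,18],[26,0]]
[[3,17],[5,15],[11,0],[13,18],[26,0]]
[[3,17],[5,15],[11,0],[13,20],[14,18],[26,0]]
[[3,17],[5,15],[11,0],[13,20],[14,18],[26,0]]
[[0,2],[1,0],[3,17],[5,15],[11,0],[13,20],[14,18],[26,0]]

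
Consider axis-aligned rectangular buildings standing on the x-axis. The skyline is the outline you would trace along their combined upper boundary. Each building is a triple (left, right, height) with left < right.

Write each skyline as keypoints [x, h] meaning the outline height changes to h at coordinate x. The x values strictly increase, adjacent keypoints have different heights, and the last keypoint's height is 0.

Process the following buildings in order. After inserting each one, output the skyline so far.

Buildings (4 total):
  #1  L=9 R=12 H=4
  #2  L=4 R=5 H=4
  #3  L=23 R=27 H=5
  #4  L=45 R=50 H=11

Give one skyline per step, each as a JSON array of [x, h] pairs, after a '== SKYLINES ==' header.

== SKYLINES ==
[[9,4],[12,0]]
[[4,4],[5,0],[9,4],[12,0]]
[[4,4],[5,0],[9,4],[12,0],[23,5],[27,0]]
[[4,4],[5,0],[9,4],[12,0],[23,5],[27,0],[45,11],[50,0]]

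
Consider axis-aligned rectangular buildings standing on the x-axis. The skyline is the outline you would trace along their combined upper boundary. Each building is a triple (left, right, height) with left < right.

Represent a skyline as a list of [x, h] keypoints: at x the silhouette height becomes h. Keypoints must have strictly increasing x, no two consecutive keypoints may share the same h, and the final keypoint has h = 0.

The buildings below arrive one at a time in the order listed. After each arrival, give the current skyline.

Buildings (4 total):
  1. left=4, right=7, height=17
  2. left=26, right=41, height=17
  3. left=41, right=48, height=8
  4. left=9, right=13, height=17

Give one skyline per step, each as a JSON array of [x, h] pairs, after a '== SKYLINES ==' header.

== SKYLINES ==
[[4,17],[7,0]]
[[4,17],[7,0],[26,17],[41,0]]
[[4,17],[7,0],[26,17],[41,8],[48,0]]
[[4,17],[7,0],[9,17],[13,0],[26,17],[41,8],[48,0]]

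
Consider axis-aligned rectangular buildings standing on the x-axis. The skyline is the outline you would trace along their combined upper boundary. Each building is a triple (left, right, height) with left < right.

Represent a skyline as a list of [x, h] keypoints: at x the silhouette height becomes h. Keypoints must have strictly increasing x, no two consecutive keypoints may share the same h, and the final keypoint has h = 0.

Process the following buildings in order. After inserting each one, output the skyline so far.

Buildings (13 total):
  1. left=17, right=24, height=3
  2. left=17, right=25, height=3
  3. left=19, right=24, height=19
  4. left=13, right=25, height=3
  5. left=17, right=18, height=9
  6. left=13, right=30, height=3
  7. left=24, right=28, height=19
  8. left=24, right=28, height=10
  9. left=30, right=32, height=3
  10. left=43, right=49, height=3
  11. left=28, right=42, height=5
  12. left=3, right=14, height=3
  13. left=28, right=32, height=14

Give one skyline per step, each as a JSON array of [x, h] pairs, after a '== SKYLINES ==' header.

== SKYLINES ==
[[17,3],[24,0]]
[[17,3],[25,0]]
[[17,3],[19,19],[24,3],[25,0]]
[[13,3],[19,19],[24,3],[25,0]]
[[13,3],[17,9],[18,3],[19,19],[24,3],[25,0]]
[[13,3],[17,9],[18,3],[19,19],[24,3],[30,0]]
[[13,3],[17,9],[18,3],[19,19],[28,3],[30,0]]
[[13,3],[17,9],[18,3],[19,19],[28,3],[30,0]]
[[13,3],[17,9],[18,3],[19,19],[28,3],[32,0]]
[[13,3],[17,9],[18,3],[19,19],[28,3],[32,0],[43,3],[49,0]]
[[13,3],[17,9],[18,3],[19,19],[28,5],[42,0],[43,3],[49,0]]
[[3,3],[17,9],[18,3],[19,19],[28,5],[42,0],[43,3],[49,0]]
[[3,3],[17,9],[18,3],[19,19],[28,14],[32,5],[42,0],[43,3],[49,0]]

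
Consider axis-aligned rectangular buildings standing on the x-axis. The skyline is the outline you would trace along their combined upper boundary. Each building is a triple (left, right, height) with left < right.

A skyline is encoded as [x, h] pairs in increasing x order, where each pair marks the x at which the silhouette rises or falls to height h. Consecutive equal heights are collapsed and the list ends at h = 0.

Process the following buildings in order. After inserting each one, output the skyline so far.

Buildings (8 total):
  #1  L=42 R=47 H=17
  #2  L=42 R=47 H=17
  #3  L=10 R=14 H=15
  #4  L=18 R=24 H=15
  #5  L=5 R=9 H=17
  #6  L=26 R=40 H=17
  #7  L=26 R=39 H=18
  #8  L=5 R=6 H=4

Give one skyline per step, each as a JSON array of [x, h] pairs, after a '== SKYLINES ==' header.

== SKYLINES ==
[[42,17],[47,0]]
[[42,17],[47,0]]
[[10,15],[14,0],[42,17],[47,0]]
[[10,15],[14,0],[18,15],[24,0],[42,17],[47,0]]
[[5,17],[9,0],[10,15],[14,0],[18,15],[24,0],[42,17],[47,0]]
[[5,17],[9,0],[10,15],[14,0],[18,15],[24,0],[26,17],[40,0],[42,17],[47,0]]
[[5,17],[9,0],[10,15],[14,0],[18,15],[24,0],[26,18],[39,17],[40,0],[42,17],[47,0]]
[[5,17],[9,0],[10,15],[14,0],[18,15],[24,0],[26,18],[39,17],[40,0],[42,17],[47,0]]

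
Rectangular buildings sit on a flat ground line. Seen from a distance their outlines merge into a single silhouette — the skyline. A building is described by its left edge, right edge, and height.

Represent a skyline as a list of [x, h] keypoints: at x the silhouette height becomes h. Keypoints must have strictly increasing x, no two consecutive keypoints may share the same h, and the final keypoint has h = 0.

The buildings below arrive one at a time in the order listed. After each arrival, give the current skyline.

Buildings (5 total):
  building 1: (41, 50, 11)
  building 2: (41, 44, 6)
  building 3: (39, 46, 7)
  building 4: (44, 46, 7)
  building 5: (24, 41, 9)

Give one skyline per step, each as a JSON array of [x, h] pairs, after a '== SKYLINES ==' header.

== SKYLINES ==
[[41,11],[50,0]]
[[41,11],[50,0]]
[[39,7],[41,11],[50,0]]
[[39,7],[41,11],[50,0]]
[[24,9],[41,11],[50,0]]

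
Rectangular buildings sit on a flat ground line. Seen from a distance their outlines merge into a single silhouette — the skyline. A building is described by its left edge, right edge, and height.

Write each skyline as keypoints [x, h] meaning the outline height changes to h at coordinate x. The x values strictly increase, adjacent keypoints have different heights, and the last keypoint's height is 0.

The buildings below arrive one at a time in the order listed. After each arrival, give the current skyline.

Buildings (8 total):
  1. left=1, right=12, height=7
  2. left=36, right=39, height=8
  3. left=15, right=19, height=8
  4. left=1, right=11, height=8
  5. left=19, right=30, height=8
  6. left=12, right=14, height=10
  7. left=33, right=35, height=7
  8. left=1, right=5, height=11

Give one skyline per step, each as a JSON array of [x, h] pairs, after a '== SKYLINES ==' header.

== SKYLINES ==
[[1,7],[12,0]]
[[1,7],[12,0],[36,8],[39,0]]
[[1,7],[12,0],[15,8],[19,0],[36,8],[39,0]]
[[1,8],[11,7],[12,0],[15,8],[19,0],[36,8],[39,0]]
[[1,8],[11,7],[12,0],[15,8],[30,0],[36,8],[39,0]]
[[1,8],[11,7],[12,10],[14,0],[15,8],[30,0],[36,8],[39,0]]
[[1,8],[11,7],[12,10],[14,0],[15,8],[30,0],[33,7],[35,0],[36,8],[39,0]]
[[1,11],[5,8],[11,7],[12,10],[14,0],[15,8],[30,0],[33,7],[35,0],[36,8],[39,0]]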